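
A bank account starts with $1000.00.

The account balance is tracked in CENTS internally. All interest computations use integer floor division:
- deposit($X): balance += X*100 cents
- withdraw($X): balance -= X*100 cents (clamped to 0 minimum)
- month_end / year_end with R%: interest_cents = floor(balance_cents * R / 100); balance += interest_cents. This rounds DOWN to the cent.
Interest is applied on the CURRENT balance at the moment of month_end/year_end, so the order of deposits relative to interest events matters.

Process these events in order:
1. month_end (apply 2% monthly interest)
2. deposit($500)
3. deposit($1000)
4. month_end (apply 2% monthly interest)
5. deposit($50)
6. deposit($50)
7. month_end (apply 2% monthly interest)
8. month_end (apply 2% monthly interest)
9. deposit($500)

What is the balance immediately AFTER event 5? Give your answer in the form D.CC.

After 1 (month_end (apply 2% monthly interest)): balance=$1020.00 total_interest=$20.00
After 2 (deposit($500)): balance=$1520.00 total_interest=$20.00
After 3 (deposit($1000)): balance=$2520.00 total_interest=$20.00
After 4 (month_end (apply 2% monthly interest)): balance=$2570.40 total_interest=$70.40
After 5 (deposit($50)): balance=$2620.40 total_interest=$70.40

Answer: 2620.40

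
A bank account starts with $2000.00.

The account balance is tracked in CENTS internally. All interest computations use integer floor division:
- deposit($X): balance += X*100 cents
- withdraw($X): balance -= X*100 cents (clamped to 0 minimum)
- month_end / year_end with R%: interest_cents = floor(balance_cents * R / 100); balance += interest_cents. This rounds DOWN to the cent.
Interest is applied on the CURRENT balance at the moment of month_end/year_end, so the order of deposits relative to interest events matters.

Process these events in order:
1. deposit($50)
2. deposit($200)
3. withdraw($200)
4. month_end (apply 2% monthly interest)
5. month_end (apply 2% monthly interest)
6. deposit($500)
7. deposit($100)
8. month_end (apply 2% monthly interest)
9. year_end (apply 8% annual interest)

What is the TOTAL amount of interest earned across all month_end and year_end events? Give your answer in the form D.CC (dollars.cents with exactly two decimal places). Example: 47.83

After 1 (deposit($50)): balance=$2050.00 total_interest=$0.00
After 2 (deposit($200)): balance=$2250.00 total_interest=$0.00
After 3 (withdraw($200)): balance=$2050.00 total_interest=$0.00
After 4 (month_end (apply 2% monthly interest)): balance=$2091.00 total_interest=$41.00
After 5 (month_end (apply 2% monthly interest)): balance=$2132.82 total_interest=$82.82
After 6 (deposit($500)): balance=$2632.82 total_interest=$82.82
After 7 (deposit($100)): balance=$2732.82 total_interest=$82.82
After 8 (month_end (apply 2% monthly interest)): balance=$2787.47 total_interest=$137.47
After 9 (year_end (apply 8% annual interest)): balance=$3010.46 total_interest=$360.46

Answer: 360.46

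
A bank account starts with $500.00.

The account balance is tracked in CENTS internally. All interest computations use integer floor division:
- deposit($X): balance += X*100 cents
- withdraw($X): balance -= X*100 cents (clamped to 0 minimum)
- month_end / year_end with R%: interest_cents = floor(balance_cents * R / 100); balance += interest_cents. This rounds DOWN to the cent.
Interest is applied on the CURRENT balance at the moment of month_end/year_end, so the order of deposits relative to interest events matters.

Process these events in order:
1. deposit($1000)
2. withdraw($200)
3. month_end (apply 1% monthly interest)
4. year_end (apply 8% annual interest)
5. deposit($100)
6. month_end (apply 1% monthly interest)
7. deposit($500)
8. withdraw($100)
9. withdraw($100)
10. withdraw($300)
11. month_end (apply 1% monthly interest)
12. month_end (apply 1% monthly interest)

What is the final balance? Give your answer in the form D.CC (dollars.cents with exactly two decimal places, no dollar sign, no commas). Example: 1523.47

Answer: 1564.03

Derivation:
After 1 (deposit($1000)): balance=$1500.00 total_interest=$0.00
After 2 (withdraw($200)): balance=$1300.00 total_interest=$0.00
After 3 (month_end (apply 1% monthly interest)): balance=$1313.00 total_interest=$13.00
After 4 (year_end (apply 8% annual interest)): balance=$1418.04 total_interest=$118.04
After 5 (deposit($100)): balance=$1518.04 total_interest=$118.04
After 6 (month_end (apply 1% monthly interest)): balance=$1533.22 total_interest=$133.22
After 7 (deposit($500)): balance=$2033.22 total_interest=$133.22
After 8 (withdraw($100)): balance=$1933.22 total_interest=$133.22
After 9 (withdraw($100)): balance=$1833.22 total_interest=$133.22
After 10 (withdraw($300)): balance=$1533.22 total_interest=$133.22
After 11 (month_end (apply 1% monthly interest)): balance=$1548.55 total_interest=$148.55
After 12 (month_end (apply 1% monthly interest)): balance=$1564.03 total_interest=$164.03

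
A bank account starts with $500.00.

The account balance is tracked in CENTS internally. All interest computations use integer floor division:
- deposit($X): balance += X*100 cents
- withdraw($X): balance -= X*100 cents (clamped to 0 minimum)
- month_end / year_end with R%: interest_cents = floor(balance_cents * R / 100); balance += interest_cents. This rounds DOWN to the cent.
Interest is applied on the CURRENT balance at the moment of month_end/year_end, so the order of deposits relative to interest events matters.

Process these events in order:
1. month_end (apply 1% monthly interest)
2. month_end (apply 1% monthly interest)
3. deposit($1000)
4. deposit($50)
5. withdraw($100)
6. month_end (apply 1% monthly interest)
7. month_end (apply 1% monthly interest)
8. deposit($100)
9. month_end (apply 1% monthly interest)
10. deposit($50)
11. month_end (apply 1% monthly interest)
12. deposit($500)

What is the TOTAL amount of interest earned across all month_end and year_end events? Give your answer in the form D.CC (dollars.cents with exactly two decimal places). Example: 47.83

After 1 (month_end (apply 1% monthly interest)): balance=$505.00 total_interest=$5.00
After 2 (month_end (apply 1% monthly interest)): balance=$510.05 total_interest=$10.05
After 3 (deposit($1000)): balance=$1510.05 total_interest=$10.05
After 4 (deposit($50)): balance=$1560.05 total_interest=$10.05
After 5 (withdraw($100)): balance=$1460.05 total_interest=$10.05
After 6 (month_end (apply 1% monthly interest)): balance=$1474.65 total_interest=$24.65
After 7 (month_end (apply 1% monthly interest)): balance=$1489.39 total_interest=$39.39
After 8 (deposit($100)): balance=$1589.39 total_interest=$39.39
After 9 (month_end (apply 1% monthly interest)): balance=$1605.28 total_interest=$55.28
After 10 (deposit($50)): balance=$1655.28 total_interest=$55.28
After 11 (month_end (apply 1% monthly interest)): balance=$1671.83 total_interest=$71.83
After 12 (deposit($500)): balance=$2171.83 total_interest=$71.83

Answer: 71.83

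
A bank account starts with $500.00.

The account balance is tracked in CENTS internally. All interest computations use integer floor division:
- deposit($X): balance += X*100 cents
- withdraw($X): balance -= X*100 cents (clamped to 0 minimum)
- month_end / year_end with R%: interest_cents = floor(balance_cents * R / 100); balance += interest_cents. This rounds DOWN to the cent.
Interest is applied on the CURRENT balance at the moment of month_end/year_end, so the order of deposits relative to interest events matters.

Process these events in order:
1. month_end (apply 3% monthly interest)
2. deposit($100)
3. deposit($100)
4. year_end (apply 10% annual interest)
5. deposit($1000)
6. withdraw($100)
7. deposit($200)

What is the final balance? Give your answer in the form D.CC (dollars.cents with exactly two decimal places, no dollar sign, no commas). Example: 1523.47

Answer: 1886.50

Derivation:
After 1 (month_end (apply 3% monthly interest)): balance=$515.00 total_interest=$15.00
After 2 (deposit($100)): balance=$615.00 total_interest=$15.00
After 3 (deposit($100)): balance=$715.00 total_interest=$15.00
After 4 (year_end (apply 10% annual interest)): balance=$786.50 total_interest=$86.50
After 5 (deposit($1000)): balance=$1786.50 total_interest=$86.50
After 6 (withdraw($100)): balance=$1686.50 total_interest=$86.50
After 7 (deposit($200)): balance=$1886.50 total_interest=$86.50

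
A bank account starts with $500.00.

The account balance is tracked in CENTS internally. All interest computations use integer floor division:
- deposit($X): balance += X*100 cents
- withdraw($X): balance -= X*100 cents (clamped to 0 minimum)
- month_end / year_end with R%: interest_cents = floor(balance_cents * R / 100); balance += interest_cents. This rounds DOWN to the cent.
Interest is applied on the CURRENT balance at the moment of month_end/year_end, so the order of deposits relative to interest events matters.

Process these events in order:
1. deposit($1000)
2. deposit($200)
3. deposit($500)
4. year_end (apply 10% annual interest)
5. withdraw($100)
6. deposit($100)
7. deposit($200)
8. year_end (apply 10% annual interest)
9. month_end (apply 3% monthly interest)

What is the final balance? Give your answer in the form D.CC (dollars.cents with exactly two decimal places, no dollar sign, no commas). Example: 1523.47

Answer: 2968.46

Derivation:
After 1 (deposit($1000)): balance=$1500.00 total_interest=$0.00
After 2 (deposit($200)): balance=$1700.00 total_interest=$0.00
After 3 (deposit($500)): balance=$2200.00 total_interest=$0.00
After 4 (year_end (apply 10% annual interest)): balance=$2420.00 total_interest=$220.00
After 5 (withdraw($100)): balance=$2320.00 total_interest=$220.00
After 6 (deposit($100)): balance=$2420.00 total_interest=$220.00
After 7 (deposit($200)): balance=$2620.00 total_interest=$220.00
After 8 (year_end (apply 10% annual interest)): balance=$2882.00 total_interest=$482.00
After 9 (month_end (apply 3% monthly interest)): balance=$2968.46 total_interest=$568.46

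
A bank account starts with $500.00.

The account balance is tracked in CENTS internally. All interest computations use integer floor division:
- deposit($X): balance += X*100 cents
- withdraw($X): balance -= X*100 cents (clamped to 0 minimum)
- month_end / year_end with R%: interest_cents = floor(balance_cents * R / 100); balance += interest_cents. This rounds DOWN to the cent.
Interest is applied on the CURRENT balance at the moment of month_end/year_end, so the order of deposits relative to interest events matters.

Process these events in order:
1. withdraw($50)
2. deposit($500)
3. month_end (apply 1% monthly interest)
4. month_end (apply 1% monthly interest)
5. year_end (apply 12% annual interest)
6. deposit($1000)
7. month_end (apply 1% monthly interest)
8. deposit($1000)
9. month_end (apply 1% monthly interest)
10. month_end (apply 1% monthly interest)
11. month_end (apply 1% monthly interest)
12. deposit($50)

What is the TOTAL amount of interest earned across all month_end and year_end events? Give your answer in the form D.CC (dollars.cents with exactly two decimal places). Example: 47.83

After 1 (withdraw($50)): balance=$450.00 total_interest=$0.00
After 2 (deposit($500)): balance=$950.00 total_interest=$0.00
After 3 (month_end (apply 1% monthly interest)): balance=$959.50 total_interest=$9.50
After 4 (month_end (apply 1% monthly interest)): balance=$969.09 total_interest=$19.09
After 5 (year_end (apply 12% annual interest)): balance=$1085.38 total_interest=$135.38
After 6 (deposit($1000)): balance=$2085.38 total_interest=$135.38
After 7 (month_end (apply 1% monthly interest)): balance=$2106.23 total_interest=$156.23
After 8 (deposit($1000)): balance=$3106.23 total_interest=$156.23
After 9 (month_end (apply 1% monthly interest)): balance=$3137.29 total_interest=$187.29
After 10 (month_end (apply 1% monthly interest)): balance=$3168.66 total_interest=$218.66
After 11 (month_end (apply 1% monthly interest)): balance=$3200.34 total_interest=$250.34
After 12 (deposit($50)): balance=$3250.34 total_interest=$250.34

Answer: 250.34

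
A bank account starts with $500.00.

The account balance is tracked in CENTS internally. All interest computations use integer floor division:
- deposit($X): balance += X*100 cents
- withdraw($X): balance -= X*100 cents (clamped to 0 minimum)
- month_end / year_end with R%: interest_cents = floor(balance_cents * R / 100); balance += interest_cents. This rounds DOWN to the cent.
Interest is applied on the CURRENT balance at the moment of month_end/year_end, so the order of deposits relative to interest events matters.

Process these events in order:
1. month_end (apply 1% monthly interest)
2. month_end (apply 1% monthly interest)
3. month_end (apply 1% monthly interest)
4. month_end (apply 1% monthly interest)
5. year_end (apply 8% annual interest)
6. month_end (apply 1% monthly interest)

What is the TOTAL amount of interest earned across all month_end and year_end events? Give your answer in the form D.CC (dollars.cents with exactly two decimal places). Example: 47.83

Answer: 67.53

Derivation:
After 1 (month_end (apply 1% monthly interest)): balance=$505.00 total_interest=$5.00
After 2 (month_end (apply 1% monthly interest)): balance=$510.05 total_interest=$10.05
After 3 (month_end (apply 1% monthly interest)): balance=$515.15 total_interest=$15.15
After 4 (month_end (apply 1% monthly interest)): balance=$520.30 total_interest=$20.30
After 5 (year_end (apply 8% annual interest)): balance=$561.92 total_interest=$61.92
After 6 (month_end (apply 1% monthly interest)): balance=$567.53 total_interest=$67.53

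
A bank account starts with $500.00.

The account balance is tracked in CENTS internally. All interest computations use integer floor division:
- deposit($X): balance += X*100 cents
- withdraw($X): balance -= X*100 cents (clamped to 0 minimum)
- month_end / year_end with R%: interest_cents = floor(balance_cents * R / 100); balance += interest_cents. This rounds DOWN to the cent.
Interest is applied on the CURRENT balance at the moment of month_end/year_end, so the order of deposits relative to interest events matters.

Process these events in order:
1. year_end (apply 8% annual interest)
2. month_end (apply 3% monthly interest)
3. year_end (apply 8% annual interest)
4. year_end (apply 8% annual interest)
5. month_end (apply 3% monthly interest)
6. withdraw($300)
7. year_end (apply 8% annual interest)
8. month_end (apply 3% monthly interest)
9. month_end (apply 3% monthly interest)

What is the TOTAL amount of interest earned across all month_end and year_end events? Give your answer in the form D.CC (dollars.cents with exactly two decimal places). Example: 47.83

After 1 (year_end (apply 8% annual interest)): balance=$540.00 total_interest=$40.00
After 2 (month_end (apply 3% monthly interest)): balance=$556.20 total_interest=$56.20
After 3 (year_end (apply 8% annual interest)): balance=$600.69 total_interest=$100.69
After 4 (year_end (apply 8% annual interest)): balance=$648.74 total_interest=$148.74
After 5 (month_end (apply 3% monthly interest)): balance=$668.20 total_interest=$168.20
After 6 (withdraw($300)): balance=$368.20 total_interest=$168.20
After 7 (year_end (apply 8% annual interest)): balance=$397.65 total_interest=$197.65
After 8 (month_end (apply 3% monthly interest)): balance=$409.57 total_interest=$209.57
After 9 (month_end (apply 3% monthly interest)): balance=$421.85 total_interest=$221.85

Answer: 221.85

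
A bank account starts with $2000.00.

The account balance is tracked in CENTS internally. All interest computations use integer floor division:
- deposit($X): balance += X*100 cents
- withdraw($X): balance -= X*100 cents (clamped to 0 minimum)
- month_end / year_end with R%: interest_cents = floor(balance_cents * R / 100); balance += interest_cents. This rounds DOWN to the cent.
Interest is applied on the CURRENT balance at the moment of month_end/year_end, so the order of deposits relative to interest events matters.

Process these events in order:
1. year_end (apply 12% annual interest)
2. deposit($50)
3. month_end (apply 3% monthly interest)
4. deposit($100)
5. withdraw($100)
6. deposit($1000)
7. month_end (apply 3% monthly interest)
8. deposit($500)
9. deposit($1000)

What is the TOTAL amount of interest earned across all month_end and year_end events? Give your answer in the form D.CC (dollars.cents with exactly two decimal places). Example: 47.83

Answer: 409.46

Derivation:
After 1 (year_end (apply 12% annual interest)): balance=$2240.00 total_interest=$240.00
After 2 (deposit($50)): balance=$2290.00 total_interest=$240.00
After 3 (month_end (apply 3% monthly interest)): balance=$2358.70 total_interest=$308.70
After 4 (deposit($100)): balance=$2458.70 total_interest=$308.70
After 5 (withdraw($100)): balance=$2358.70 total_interest=$308.70
After 6 (deposit($1000)): balance=$3358.70 total_interest=$308.70
After 7 (month_end (apply 3% monthly interest)): balance=$3459.46 total_interest=$409.46
After 8 (deposit($500)): balance=$3959.46 total_interest=$409.46
After 9 (deposit($1000)): balance=$4959.46 total_interest=$409.46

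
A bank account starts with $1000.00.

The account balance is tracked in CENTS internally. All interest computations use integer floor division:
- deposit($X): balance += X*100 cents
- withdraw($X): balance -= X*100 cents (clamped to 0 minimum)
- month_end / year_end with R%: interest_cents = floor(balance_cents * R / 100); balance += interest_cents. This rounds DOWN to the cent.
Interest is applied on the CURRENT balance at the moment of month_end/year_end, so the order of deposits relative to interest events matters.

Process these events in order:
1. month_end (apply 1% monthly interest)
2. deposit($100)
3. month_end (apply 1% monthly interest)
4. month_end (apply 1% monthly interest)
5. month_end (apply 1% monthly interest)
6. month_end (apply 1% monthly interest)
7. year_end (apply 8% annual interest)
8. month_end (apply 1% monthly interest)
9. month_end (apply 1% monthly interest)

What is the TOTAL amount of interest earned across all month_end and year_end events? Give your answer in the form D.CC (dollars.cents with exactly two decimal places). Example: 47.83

After 1 (month_end (apply 1% monthly interest)): balance=$1010.00 total_interest=$10.00
After 2 (deposit($100)): balance=$1110.00 total_interest=$10.00
After 3 (month_end (apply 1% monthly interest)): balance=$1121.10 total_interest=$21.10
After 4 (month_end (apply 1% monthly interest)): balance=$1132.31 total_interest=$32.31
After 5 (month_end (apply 1% monthly interest)): balance=$1143.63 total_interest=$43.63
After 6 (month_end (apply 1% monthly interest)): balance=$1155.06 total_interest=$55.06
After 7 (year_end (apply 8% annual interest)): balance=$1247.46 total_interest=$147.46
After 8 (month_end (apply 1% monthly interest)): balance=$1259.93 total_interest=$159.93
After 9 (month_end (apply 1% monthly interest)): balance=$1272.52 total_interest=$172.52

Answer: 172.52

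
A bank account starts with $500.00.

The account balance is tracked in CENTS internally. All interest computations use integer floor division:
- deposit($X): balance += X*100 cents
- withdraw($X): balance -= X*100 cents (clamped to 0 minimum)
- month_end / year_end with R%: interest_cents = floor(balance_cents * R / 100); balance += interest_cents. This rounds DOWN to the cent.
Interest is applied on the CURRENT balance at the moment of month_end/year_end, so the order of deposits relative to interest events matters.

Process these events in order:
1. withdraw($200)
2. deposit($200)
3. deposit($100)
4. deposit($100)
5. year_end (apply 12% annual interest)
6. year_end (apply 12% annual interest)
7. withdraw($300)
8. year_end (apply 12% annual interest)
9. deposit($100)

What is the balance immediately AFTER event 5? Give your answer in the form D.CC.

Answer: 784.00

Derivation:
After 1 (withdraw($200)): balance=$300.00 total_interest=$0.00
After 2 (deposit($200)): balance=$500.00 total_interest=$0.00
After 3 (deposit($100)): balance=$600.00 total_interest=$0.00
After 4 (deposit($100)): balance=$700.00 total_interest=$0.00
After 5 (year_end (apply 12% annual interest)): balance=$784.00 total_interest=$84.00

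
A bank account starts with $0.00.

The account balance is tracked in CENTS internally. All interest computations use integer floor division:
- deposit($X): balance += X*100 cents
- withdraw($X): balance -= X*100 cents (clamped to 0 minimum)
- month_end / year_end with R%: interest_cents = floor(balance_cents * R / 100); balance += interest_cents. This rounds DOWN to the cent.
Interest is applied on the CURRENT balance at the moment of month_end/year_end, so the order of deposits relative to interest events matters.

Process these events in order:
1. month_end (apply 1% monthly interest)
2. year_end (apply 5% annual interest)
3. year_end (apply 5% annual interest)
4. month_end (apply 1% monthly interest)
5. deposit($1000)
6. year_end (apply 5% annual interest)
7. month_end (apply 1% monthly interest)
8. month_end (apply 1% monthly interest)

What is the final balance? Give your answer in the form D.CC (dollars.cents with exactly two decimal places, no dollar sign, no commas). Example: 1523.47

After 1 (month_end (apply 1% monthly interest)): balance=$0.00 total_interest=$0.00
After 2 (year_end (apply 5% annual interest)): balance=$0.00 total_interest=$0.00
After 3 (year_end (apply 5% annual interest)): balance=$0.00 total_interest=$0.00
After 4 (month_end (apply 1% monthly interest)): balance=$0.00 total_interest=$0.00
After 5 (deposit($1000)): balance=$1000.00 total_interest=$0.00
After 6 (year_end (apply 5% annual interest)): balance=$1050.00 total_interest=$50.00
After 7 (month_end (apply 1% monthly interest)): balance=$1060.50 total_interest=$60.50
After 8 (month_end (apply 1% monthly interest)): balance=$1071.10 total_interest=$71.10

Answer: 1071.10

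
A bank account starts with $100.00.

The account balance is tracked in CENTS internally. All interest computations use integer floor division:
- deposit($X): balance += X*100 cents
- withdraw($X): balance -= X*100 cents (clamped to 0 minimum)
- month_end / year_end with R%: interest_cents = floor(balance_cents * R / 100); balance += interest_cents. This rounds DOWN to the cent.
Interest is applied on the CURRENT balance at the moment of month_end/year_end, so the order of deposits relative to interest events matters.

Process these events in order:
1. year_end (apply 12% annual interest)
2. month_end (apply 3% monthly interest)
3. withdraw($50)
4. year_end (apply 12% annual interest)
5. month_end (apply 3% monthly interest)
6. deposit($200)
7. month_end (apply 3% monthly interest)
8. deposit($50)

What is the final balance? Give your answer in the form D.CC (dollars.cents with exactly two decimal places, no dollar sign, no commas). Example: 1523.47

Answer: 333.65

Derivation:
After 1 (year_end (apply 12% annual interest)): balance=$112.00 total_interest=$12.00
After 2 (month_end (apply 3% monthly interest)): balance=$115.36 total_interest=$15.36
After 3 (withdraw($50)): balance=$65.36 total_interest=$15.36
After 4 (year_end (apply 12% annual interest)): balance=$73.20 total_interest=$23.20
After 5 (month_end (apply 3% monthly interest)): balance=$75.39 total_interest=$25.39
After 6 (deposit($200)): balance=$275.39 total_interest=$25.39
After 7 (month_end (apply 3% monthly interest)): balance=$283.65 total_interest=$33.65
After 8 (deposit($50)): balance=$333.65 total_interest=$33.65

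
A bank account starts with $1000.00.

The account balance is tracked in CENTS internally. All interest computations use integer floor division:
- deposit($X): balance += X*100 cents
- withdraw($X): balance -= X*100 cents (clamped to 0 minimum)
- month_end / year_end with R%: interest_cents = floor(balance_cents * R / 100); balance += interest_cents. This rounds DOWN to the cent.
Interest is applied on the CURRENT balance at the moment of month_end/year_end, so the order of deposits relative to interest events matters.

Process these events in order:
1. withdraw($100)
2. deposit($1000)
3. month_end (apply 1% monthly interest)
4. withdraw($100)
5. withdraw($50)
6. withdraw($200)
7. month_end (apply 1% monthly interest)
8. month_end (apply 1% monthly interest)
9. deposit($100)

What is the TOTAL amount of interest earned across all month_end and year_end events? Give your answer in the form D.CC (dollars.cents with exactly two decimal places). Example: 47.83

Answer: 50.53

Derivation:
After 1 (withdraw($100)): balance=$900.00 total_interest=$0.00
After 2 (deposit($1000)): balance=$1900.00 total_interest=$0.00
After 3 (month_end (apply 1% monthly interest)): balance=$1919.00 total_interest=$19.00
After 4 (withdraw($100)): balance=$1819.00 total_interest=$19.00
After 5 (withdraw($50)): balance=$1769.00 total_interest=$19.00
After 6 (withdraw($200)): balance=$1569.00 total_interest=$19.00
After 7 (month_end (apply 1% monthly interest)): balance=$1584.69 total_interest=$34.69
After 8 (month_end (apply 1% monthly interest)): balance=$1600.53 total_interest=$50.53
After 9 (deposit($100)): balance=$1700.53 total_interest=$50.53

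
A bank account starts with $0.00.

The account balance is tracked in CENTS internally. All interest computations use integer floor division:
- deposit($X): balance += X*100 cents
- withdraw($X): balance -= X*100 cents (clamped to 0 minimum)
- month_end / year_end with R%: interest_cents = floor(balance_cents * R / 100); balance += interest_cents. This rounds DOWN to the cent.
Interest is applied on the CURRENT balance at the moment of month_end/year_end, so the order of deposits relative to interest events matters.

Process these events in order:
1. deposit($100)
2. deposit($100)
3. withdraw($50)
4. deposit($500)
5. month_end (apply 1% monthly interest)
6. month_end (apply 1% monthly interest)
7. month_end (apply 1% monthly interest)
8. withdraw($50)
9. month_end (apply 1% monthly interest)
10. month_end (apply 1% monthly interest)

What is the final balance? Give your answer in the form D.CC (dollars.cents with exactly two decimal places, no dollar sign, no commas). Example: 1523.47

After 1 (deposit($100)): balance=$100.00 total_interest=$0.00
After 2 (deposit($100)): balance=$200.00 total_interest=$0.00
After 3 (withdraw($50)): balance=$150.00 total_interest=$0.00
After 4 (deposit($500)): balance=$650.00 total_interest=$0.00
After 5 (month_end (apply 1% monthly interest)): balance=$656.50 total_interest=$6.50
After 6 (month_end (apply 1% monthly interest)): balance=$663.06 total_interest=$13.06
After 7 (month_end (apply 1% monthly interest)): balance=$669.69 total_interest=$19.69
After 8 (withdraw($50)): balance=$619.69 total_interest=$19.69
After 9 (month_end (apply 1% monthly interest)): balance=$625.88 total_interest=$25.88
After 10 (month_end (apply 1% monthly interest)): balance=$632.13 total_interest=$32.13

Answer: 632.13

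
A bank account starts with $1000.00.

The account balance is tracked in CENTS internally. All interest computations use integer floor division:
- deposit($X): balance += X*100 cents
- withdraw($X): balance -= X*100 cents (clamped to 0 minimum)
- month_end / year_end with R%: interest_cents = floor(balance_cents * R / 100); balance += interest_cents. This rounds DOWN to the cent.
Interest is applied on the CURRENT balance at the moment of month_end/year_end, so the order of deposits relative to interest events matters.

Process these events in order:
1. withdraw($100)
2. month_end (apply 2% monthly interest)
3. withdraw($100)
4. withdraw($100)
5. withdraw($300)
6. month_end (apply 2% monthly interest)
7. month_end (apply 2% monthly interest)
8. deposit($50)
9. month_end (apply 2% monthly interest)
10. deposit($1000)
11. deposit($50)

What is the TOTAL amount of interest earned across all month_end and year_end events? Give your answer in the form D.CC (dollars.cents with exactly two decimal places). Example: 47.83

After 1 (withdraw($100)): balance=$900.00 total_interest=$0.00
After 2 (month_end (apply 2% monthly interest)): balance=$918.00 total_interest=$18.00
After 3 (withdraw($100)): balance=$818.00 total_interest=$18.00
After 4 (withdraw($100)): balance=$718.00 total_interest=$18.00
After 5 (withdraw($300)): balance=$418.00 total_interest=$18.00
After 6 (month_end (apply 2% monthly interest)): balance=$426.36 total_interest=$26.36
After 7 (month_end (apply 2% monthly interest)): balance=$434.88 total_interest=$34.88
After 8 (deposit($50)): balance=$484.88 total_interest=$34.88
After 9 (month_end (apply 2% monthly interest)): balance=$494.57 total_interest=$44.57
After 10 (deposit($1000)): balance=$1494.57 total_interest=$44.57
After 11 (deposit($50)): balance=$1544.57 total_interest=$44.57

Answer: 44.57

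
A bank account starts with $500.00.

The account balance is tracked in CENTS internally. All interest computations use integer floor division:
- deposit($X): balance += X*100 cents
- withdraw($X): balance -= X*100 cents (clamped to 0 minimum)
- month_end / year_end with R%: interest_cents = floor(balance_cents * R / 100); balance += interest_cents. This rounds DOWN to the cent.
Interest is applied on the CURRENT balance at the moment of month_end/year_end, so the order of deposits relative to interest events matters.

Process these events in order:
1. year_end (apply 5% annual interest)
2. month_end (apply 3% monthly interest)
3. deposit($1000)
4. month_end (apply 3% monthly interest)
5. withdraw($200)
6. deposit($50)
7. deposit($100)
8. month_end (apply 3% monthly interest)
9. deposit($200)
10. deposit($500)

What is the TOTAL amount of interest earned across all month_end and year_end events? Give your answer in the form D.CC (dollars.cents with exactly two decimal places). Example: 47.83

After 1 (year_end (apply 5% annual interest)): balance=$525.00 total_interest=$25.00
After 2 (month_end (apply 3% monthly interest)): balance=$540.75 total_interest=$40.75
After 3 (deposit($1000)): balance=$1540.75 total_interest=$40.75
After 4 (month_end (apply 3% monthly interest)): balance=$1586.97 total_interest=$86.97
After 5 (withdraw($200)): balance=$1386.97 total_interest=$86.97
After 6 (deposit($50)): balance=$1436.97 total_interest=$86.97
After 7 (deposit($100)): balance=$1536.97 total_interest=$86.97
After 8 (month_end (apply 3% monthly interest)): balance=$1583.07 total_interest=$133.07
After 9 (deposit($200)): balance=$1783.07 total_interest=$133.07
After 10 (deposit($500)): balance=$2283.07 total_interest=$133.07

Answer: 133.07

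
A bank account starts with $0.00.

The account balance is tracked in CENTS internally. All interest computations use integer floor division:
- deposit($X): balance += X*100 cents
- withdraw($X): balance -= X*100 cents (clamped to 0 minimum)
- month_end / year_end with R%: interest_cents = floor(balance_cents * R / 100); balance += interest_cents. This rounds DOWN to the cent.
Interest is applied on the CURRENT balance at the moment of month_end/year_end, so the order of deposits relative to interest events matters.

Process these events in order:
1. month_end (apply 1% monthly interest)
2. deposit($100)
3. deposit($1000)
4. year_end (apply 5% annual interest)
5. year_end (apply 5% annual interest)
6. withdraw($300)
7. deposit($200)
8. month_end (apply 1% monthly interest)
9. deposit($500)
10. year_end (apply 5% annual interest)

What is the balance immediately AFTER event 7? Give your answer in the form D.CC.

Answer: 1112.75

Derivation:
After 1 (month_end (apply 1% monthly interest)): balance=$0.00 total_interest=$0.00
After 2 (deposit($100)): balance=$100.00 total_interest=$0.00
After 3 (deposit($1000)): balance=$1100.00 total_interest=$0.00
After 4 (year_end (apply 5% annual interest)): balance=$1155.00 total_interest=$55.00
After 5 (year_end (apply 5% annual interest)): balance=$1212.75 total_interest=$112.75
After 6 (withdraw($300)): balance=$912.75 total_interest=$112.75
After 7 (deposit($200)): balance=$1112.75 total_interest=$112.75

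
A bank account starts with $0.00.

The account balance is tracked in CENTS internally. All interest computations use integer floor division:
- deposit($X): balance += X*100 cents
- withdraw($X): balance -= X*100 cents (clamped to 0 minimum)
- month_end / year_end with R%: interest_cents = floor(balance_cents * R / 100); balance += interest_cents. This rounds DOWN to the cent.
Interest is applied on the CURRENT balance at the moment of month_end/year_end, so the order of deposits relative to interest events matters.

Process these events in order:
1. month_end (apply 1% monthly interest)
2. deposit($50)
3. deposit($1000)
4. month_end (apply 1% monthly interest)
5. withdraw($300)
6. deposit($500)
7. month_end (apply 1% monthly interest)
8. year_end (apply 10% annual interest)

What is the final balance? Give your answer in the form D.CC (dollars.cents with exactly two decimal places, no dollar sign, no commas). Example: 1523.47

Answer: 1400.41

Derivation:
After 1 (month_end (apply 1% monthly interest)): balance=$0.00 total_interest=$0.00
After 2 (deposit($50)): balance=$50.00 total_interest=$0.00
After 3 (deposit($1000)): balance=$1050.00 total_interest=$0.00
After 4 (month_end (apply 1% monthly interest)): balance=$1060.50 total_interest=$10.50
After 5 (withdraw($300)): balance=$760.50 total_interest=$10.50
After 6 (deposit($500)): balance=$1260.50 total_interest=$10.50
After 7 (month_end (apply 1% monthly interest)): balance=$1273.10 total_interest=$23.10
After 8 (year_end (apply 10% annual interest)): balance=$1400.41 total_interest=$150.41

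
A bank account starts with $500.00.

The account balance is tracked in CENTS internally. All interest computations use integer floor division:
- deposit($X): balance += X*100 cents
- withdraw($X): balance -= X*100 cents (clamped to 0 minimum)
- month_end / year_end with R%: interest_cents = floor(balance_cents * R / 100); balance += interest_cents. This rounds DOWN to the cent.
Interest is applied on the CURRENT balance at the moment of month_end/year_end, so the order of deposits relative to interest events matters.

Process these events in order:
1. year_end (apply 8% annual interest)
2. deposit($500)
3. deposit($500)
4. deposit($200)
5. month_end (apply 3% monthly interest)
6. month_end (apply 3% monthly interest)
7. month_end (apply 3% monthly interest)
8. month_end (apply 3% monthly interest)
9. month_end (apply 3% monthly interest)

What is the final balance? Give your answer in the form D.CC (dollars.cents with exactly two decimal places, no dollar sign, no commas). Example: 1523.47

Answer: 2017.11

Derivation:
After 1 (year_end (apply 8% annual interest)): balance=$540.00 total_interest=$40.00
After 2 (deposit($500)): balance=$1040.00 total_interest=$40.00
After 3 (deposit($500)): balance=$1540.00 total_interest=$40.00
After 4 (deposit($200)): balance=$1740.00 total_interest=$40.00
After 5 (month_end (apply 3% monthly interest)): balance=$1792.20 total_interest=$92.20
After 6 (month_end (apply 3% monthly interest)): balance=$1845.96 total_interest=$145.96
After 7 (month_end (apply 3% monthly interest)): balance=$1901.33 total_interest=$201.33
After 8 (month_end (apply 3% monthly interest)): balance=$1958.36 total_interest=$258.36
After 9 (month_end (apply 3% monthly interest)): balance=$2017.11 total_interest=$317.11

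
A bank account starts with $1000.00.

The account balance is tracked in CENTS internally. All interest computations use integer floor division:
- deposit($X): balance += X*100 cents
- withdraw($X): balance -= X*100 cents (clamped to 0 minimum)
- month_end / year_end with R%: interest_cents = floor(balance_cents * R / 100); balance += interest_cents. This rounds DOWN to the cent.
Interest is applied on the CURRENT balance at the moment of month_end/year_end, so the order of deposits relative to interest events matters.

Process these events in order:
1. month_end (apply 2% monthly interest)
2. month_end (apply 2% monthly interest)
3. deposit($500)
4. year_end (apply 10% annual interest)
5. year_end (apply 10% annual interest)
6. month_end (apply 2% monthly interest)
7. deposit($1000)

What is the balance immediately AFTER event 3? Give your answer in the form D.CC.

After 1 (month_end (apply 2% monthly interest)): balance=$1020.00 total_interest=$20.00
After 2 (month_end (apply 2% monthly interest)): balance=$1040.40 total_interest=$40.40
After 3 (deposit($500)): balance=$1540.40 total_interest=$40.40

Answer: 1540.40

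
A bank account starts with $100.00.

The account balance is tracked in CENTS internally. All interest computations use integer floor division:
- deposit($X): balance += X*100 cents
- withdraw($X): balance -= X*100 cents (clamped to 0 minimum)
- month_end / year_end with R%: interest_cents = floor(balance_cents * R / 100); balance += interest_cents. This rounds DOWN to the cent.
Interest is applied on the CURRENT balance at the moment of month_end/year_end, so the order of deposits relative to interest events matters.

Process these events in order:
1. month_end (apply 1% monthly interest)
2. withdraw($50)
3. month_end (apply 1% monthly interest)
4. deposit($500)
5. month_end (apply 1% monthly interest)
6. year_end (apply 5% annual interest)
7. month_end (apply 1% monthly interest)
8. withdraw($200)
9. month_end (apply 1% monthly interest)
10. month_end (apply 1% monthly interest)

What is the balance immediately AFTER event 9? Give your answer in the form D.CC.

Answer: 394.61

Derivation:
After 1 (month_end (apply 1% monthly interest)): balance=$101.00 total_interest=$1.00
After 2 (withdraw($50)): balance=$51.00 total_interest=$1.00
After 3 (month_end (apply 1% monthly interest)): balance=$51.51 total_interest=$1.51
After 4 (deposit($500)): balance=$551.51 total_interest=$1.51
After 5 (month_end (apply 1% monthly interest)): balance=$557.02 total_interest=$7.02
After 6 (year_end (apply 5% annual interest)): balance=$584.87 total_interest=$34.87
After 7 (month_end (apply 1% monthly interest)): balance=$590.71 total_interest=$40.71
After 8 (withdraw($200)): balance=$390.71 total_interest=$40.71
After 9 (month_end (apply 1% monthly interest)): balance=$394.61 total_interest=$44.61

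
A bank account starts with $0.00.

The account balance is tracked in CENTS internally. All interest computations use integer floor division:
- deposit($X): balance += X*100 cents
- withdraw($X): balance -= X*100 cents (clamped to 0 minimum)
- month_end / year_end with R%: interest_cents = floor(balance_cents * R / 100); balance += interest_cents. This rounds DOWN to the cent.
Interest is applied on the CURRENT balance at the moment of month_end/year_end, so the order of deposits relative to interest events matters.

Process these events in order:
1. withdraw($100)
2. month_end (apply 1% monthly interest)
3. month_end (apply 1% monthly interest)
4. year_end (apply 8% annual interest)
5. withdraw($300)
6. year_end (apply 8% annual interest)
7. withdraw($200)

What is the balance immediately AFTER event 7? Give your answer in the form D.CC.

After 1 (withdraw($100)): balance=$0.00 total_interest=$0.00
After 2 (month_end (apply 1% monthly interest)): balance=$0.00 total_interest=$0.00
After 3 (month_end (apply 1% monthly interest)): balance=$0.00 total_interest=$0.00
After 4 (year_end (apply 8% annual interest)): balance=$0.00 total_interest=$0.00
After 5 (withdraw($300)): balance=$0.00 total_interest=$0.00
After 6 (year_end (apply 8% annual interest)): balance=$0.00 total_interest=$0.00
After 7 (withdraw($200)): balance=$0.00 total_interest=$0.00

Answer: 0.00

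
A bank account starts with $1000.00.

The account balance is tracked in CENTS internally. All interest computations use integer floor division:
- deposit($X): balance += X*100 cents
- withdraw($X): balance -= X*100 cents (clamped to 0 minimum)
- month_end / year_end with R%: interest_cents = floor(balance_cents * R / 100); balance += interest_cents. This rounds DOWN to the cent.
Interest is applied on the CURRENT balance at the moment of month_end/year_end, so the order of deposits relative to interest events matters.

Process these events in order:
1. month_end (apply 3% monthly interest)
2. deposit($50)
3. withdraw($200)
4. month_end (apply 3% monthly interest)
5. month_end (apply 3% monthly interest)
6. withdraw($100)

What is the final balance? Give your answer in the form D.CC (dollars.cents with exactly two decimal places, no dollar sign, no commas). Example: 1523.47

After 1 (month_end (apply 3% monthly interest)): balance=$1030.00 total_interest=$30.00
After 2 (deposit($50)): balance=$1080.00 total_interest=$30.00
After 3 (withdraw($200)): balance=$880.00 total_interest=$30.00
After 4 (month_end (apply 3% monthly interest)): balance=$906.40 total_interest=$56.40
After 5 (month_end (apply 3% monthly interest)): balance=$933.59 total_interest=$83.59
After 6 (withdraw($100)): balance=$833.59 total_interest=$83.59

Answer: 833.59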